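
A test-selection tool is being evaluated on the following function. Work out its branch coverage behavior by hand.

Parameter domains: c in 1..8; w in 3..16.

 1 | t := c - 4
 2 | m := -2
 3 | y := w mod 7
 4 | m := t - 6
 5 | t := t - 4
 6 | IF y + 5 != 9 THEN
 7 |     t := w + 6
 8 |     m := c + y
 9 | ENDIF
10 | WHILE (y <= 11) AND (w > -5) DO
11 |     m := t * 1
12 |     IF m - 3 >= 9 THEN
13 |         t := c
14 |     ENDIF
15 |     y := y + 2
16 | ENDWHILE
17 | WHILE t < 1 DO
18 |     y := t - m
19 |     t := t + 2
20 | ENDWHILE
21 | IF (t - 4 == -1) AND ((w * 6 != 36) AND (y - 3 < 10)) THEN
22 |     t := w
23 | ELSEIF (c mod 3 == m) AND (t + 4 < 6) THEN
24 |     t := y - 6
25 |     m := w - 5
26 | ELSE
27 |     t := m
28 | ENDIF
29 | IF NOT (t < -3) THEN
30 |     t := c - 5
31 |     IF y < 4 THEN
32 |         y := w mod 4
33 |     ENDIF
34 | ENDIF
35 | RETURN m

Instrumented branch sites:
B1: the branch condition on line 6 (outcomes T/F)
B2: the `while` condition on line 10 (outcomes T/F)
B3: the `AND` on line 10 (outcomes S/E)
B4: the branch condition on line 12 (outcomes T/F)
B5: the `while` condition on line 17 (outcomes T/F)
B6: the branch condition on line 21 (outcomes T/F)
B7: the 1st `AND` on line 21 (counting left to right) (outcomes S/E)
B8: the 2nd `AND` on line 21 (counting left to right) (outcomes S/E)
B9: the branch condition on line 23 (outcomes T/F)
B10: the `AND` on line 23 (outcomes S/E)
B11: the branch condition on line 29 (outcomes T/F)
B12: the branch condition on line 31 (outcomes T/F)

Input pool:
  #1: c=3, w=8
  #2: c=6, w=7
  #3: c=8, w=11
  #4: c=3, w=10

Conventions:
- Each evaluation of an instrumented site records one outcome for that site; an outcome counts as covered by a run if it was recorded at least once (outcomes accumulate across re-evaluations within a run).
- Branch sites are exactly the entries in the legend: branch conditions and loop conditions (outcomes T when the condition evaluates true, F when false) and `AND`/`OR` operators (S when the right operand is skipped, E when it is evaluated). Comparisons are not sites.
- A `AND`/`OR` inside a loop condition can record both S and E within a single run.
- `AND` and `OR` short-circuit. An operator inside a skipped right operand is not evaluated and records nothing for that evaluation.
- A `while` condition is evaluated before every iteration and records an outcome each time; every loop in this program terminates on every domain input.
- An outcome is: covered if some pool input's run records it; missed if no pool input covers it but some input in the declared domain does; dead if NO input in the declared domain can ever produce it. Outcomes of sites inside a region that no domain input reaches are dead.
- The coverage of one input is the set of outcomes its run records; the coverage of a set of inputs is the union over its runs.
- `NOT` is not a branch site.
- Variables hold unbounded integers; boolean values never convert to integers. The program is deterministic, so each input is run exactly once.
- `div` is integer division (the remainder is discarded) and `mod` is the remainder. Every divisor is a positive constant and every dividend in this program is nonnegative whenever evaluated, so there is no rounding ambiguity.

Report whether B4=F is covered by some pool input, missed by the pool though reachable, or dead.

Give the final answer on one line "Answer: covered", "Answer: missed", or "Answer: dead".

B4=F is recorded by pool input(s) 1, 2, 3, 4 -> covered

Answer: covered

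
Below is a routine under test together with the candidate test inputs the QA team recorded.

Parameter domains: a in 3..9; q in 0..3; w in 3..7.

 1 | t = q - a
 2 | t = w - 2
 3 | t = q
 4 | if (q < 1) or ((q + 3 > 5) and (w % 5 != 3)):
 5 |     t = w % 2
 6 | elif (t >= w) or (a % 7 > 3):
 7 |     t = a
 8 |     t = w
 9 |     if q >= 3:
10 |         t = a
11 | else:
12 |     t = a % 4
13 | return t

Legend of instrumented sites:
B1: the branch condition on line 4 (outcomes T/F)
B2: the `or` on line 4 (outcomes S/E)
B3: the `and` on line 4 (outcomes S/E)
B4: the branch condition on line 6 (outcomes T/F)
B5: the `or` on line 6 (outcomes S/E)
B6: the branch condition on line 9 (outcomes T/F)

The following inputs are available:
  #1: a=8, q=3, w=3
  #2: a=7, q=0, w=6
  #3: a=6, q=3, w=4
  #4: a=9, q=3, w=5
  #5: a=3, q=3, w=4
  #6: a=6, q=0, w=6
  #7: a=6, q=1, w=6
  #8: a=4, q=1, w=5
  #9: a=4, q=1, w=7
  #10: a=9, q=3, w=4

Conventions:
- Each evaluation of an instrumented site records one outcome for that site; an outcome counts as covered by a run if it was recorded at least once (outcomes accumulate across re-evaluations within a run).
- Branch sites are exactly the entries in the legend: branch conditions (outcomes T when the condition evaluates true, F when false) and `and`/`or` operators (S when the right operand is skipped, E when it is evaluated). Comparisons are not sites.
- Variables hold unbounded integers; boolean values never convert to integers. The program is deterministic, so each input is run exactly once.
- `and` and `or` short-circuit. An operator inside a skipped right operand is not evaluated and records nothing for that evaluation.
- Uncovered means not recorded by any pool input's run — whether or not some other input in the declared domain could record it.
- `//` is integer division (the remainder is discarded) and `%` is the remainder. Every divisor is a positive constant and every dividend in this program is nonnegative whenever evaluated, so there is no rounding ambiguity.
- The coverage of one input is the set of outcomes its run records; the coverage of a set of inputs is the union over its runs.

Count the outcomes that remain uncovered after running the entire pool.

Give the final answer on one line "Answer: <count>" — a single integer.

run #1 (a=8, q=3, w=3) runs B2->E, B3->E, B1->F, B5->S, B4->T, B6->T; records B1=F, B2=E, B3=E, B4=T, B5=S, B6=T
run #2 (a=7, q=0, w=6) runs B2->S, B1->T; records B1=T, B2=S
run #3 (a=6, q=3, w=4) runs B2->E, B3->E, B1->T; records B1=T, B2=E, B3=E
run #4 (a=9, q=3, w=5) runs B2->E, B3->E, B1->T; records B1=T, B2=E, B3=E
run #5 (a=3, q=3, w=4) runs B2->E, B3->E, B1->T; records B1=T, B2=E, B3=E
run #6 (a=6, q=0, w=6) runs B2->S, B1->T; records B1=T, B2=S
run #7 (a=6, q=1, w=6) runs B2->E, B3->S, B1->F, B5->E, B4->T, B6->F; records B1=F, B2=E, B3=S, B4=T, B5=E, B6=F
run #8 (a=4, q=1, w=5) runs B2->E, B3->S, B1->F, B5->E, B4->T, B6->F; records B1=F, B2=E, B3=S, B4=T, B5=E, B6=F
run #9 (a=4, q=1, w=7) runs B2->E, B3->S, B1->F, B5->E, B4->T, B6->F; records B1=F, B2=E, B3=S, B4=T, B5=E, B6=F
run #10 (a=9, q=3, w=4) runs B2->E, B3->E, B1->T; records B1=T, B2=E, B3=E
union over the pool: B1=T, B1=F, B2=S, B2=E, B3=S, B3=E, B4=T, B5=S, B5=E, B6=T, B6=F
uncovered (1 of 12): B4=F

Answer: 1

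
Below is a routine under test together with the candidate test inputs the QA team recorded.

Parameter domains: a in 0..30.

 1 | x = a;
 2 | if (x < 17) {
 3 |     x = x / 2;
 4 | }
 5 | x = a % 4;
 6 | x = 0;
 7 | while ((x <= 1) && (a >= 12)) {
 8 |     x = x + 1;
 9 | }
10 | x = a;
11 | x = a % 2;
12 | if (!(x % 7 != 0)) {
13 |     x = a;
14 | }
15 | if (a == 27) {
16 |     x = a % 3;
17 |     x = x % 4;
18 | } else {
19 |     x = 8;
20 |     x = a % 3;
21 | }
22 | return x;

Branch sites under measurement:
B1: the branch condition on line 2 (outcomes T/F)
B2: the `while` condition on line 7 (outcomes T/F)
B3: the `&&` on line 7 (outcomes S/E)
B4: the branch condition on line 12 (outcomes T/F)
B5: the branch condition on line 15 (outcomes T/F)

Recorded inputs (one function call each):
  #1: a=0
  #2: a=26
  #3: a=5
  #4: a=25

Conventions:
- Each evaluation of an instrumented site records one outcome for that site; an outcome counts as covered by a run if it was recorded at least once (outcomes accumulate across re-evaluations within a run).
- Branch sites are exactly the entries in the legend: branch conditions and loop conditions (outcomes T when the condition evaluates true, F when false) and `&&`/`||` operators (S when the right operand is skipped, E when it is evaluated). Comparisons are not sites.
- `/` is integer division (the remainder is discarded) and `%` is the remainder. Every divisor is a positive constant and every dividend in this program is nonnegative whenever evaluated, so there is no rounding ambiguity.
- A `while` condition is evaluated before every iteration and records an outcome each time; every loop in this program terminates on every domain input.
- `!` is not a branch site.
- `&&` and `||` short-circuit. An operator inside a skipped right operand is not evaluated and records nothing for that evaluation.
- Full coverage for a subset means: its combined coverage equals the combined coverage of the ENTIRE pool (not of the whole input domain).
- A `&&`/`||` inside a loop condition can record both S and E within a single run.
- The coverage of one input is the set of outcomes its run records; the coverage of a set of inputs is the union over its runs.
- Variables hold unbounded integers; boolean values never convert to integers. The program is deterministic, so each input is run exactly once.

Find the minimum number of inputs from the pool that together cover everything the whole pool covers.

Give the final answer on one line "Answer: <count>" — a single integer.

run #1 (a=0) runs B1->T, B3->E, B2->F, B4->T, B5->F; records B1=T, B2=F, B3=E, B4=T, B5=F
run #2 (a=26) runs B1->F, B3->E, B2->T, B3->E, B2->T, B3->S, B2->F, B4->T, B5->F; records B1=F, B2=T, B2=F, B3=S, B3=E, B4=T, B5=F
run #3 (a=5) runs B1->T, B3->E, B2->F, B4->F, B5->F; records B1=T, B2=F, B3=E, B4=F, B5=F
run #4 (a=25) runs B1->F, B3->E, B2->T, B3->E, B2->T, B3->S, B2->F, B4->F, B5->F; records B1=F, B2=T, B2=F, B3=S, B3=E, B4=F, B5=F
together the pool reaches 9 outcomes: B1=T, B1=F, B2=T, B2=F, B3=S, B3=E, B4=T, B4=F, B5=F
size 1 is not enough: best union over all size-1 subsets is 7/9
inputs {1, 4} (size 2) cover everything; no size-2 subset with a lexicographically smaller index list covers all 9

Answer: 2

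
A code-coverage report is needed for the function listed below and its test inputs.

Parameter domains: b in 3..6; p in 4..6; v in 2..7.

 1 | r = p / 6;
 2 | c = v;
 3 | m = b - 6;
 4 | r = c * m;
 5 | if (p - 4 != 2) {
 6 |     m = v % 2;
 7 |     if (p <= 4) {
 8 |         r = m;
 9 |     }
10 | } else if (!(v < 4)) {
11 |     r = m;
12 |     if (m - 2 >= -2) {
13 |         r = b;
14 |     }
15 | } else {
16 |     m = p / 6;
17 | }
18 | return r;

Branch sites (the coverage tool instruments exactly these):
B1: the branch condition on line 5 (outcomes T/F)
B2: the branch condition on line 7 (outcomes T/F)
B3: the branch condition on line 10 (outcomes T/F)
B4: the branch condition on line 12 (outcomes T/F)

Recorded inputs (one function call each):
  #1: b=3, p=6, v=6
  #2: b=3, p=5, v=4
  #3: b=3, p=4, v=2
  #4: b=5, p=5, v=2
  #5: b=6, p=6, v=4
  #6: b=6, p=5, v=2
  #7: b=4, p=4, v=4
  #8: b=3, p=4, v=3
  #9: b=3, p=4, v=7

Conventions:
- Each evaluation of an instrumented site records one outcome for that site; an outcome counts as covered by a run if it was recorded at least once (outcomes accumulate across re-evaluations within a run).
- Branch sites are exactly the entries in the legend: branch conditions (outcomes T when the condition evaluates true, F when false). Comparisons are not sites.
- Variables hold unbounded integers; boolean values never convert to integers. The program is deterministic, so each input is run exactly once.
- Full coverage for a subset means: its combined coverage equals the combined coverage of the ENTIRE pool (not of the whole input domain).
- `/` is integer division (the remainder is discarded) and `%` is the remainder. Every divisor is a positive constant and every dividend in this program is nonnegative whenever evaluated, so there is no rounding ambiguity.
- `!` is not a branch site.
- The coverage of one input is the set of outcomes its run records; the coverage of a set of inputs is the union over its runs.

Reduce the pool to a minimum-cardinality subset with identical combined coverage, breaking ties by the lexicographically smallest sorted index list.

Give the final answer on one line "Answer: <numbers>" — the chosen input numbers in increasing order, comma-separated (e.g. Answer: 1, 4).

test 1 (b=3, p=6, v=6) hits B1=F, B3=T, B4=F
test 2 (b=3, p=5, v=4) hits B1=T, B2=F
test 3 (b=3, p=4, v=2) hits B1=T, B2=T
test 4 (b=5, p=5, v=2) hits B1=T, B2=F
test 5 (b=6, p=6, v=4) hits B1=F, B3=T, B4=T
test 6 (b=6, p=5, v=2) hits B1=T, B2=F
test 7 (b=4, p=4, v=4) hits B1=T, B2=T
test 8 (b=3, p=4, v=3) hits B1=T, B2=T
test 9 (b=3, p=4, v=7) hits B1=T, B2=T
together the pool reaches 7 outcomes: B1=T, B1=F, B2=T, B2=F, B3=T, B4=T, B4=F
checked all size-1 subsets: none covers 7 outcomes (max 3/7)
checked all size-2 subsets: none covers 7 outcomes (max 5/7)
checked all size-3 subsets: none covers 7 outcomes (max 6/7)
at size 4, {1, 2, 3, 5} reaches all 7 outcomes; every lexicographically earlier size-4 subset fails

Answer: 1, 2, 3, 5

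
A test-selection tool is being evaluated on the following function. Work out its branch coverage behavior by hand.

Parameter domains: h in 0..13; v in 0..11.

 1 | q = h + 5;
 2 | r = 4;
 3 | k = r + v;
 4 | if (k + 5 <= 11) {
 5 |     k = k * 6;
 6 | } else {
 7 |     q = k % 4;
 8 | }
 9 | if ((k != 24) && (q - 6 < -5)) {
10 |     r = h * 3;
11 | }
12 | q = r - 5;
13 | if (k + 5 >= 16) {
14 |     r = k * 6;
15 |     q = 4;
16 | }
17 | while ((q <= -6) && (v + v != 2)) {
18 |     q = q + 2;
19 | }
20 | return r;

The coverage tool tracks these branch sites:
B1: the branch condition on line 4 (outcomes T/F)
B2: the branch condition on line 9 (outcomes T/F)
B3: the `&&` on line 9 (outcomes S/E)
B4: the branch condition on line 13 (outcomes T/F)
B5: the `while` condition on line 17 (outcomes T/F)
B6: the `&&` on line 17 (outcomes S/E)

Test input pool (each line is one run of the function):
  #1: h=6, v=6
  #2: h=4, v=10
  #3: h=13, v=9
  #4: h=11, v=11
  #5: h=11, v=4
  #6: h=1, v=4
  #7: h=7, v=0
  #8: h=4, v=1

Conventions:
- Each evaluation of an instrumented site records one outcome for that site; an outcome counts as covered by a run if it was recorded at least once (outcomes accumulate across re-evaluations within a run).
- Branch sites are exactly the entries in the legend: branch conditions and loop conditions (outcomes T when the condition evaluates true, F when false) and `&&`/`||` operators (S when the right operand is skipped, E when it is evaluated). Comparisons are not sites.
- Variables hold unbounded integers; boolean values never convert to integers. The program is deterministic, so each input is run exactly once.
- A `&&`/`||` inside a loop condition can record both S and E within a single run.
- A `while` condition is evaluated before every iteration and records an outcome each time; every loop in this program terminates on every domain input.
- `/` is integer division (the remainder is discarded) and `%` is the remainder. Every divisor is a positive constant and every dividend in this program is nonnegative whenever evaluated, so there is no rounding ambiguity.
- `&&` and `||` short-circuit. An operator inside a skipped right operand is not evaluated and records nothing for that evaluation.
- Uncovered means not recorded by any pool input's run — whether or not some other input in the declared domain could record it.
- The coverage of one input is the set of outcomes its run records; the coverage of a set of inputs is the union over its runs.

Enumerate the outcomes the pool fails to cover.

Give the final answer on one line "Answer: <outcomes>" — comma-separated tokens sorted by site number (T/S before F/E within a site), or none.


input #1, h=6, v=6: outcomes B1=F, B2=F, B3=E, B4=F, B5=F, B6=S
input #2, h=4, v=10: outcomes B1=F, B2=F, B3=E, B4=T, B5=F, B6=S
input #3, h=13, v=9: outcomes B1=F, B2=F, B3=E, B4=T, B5=F, B6=S
input #4, h=11, v=11: outcomes B1=F, B2=F, B3=E, B4=T, B5=F, B6=S
input #5, h=11, v=4: outcomes B1=F, B2=T, B3=E, B4=F, B5=F, B6=S
input #6, h=1, v=4: outcomes B1=F, B2=T, B3=E, B4=F, B5=F, B6=S
input #7, h=7, v=0: outcomes B1=T, B2=F, B3=S, B4=T, B5=F, B6=S
input #8, h=4, v=1: outcomes B1=T, B2=F, B3=E, B4=T, B5=F, B6=S
union over the pool: B1=T, B1=F, B2=T, B2=F, B3=S, B3=E, B4=T, B4=F, B5=F, B6=S
uncovered (2 of 12): B5=T, B6=E
Answer: B5=T, B6=E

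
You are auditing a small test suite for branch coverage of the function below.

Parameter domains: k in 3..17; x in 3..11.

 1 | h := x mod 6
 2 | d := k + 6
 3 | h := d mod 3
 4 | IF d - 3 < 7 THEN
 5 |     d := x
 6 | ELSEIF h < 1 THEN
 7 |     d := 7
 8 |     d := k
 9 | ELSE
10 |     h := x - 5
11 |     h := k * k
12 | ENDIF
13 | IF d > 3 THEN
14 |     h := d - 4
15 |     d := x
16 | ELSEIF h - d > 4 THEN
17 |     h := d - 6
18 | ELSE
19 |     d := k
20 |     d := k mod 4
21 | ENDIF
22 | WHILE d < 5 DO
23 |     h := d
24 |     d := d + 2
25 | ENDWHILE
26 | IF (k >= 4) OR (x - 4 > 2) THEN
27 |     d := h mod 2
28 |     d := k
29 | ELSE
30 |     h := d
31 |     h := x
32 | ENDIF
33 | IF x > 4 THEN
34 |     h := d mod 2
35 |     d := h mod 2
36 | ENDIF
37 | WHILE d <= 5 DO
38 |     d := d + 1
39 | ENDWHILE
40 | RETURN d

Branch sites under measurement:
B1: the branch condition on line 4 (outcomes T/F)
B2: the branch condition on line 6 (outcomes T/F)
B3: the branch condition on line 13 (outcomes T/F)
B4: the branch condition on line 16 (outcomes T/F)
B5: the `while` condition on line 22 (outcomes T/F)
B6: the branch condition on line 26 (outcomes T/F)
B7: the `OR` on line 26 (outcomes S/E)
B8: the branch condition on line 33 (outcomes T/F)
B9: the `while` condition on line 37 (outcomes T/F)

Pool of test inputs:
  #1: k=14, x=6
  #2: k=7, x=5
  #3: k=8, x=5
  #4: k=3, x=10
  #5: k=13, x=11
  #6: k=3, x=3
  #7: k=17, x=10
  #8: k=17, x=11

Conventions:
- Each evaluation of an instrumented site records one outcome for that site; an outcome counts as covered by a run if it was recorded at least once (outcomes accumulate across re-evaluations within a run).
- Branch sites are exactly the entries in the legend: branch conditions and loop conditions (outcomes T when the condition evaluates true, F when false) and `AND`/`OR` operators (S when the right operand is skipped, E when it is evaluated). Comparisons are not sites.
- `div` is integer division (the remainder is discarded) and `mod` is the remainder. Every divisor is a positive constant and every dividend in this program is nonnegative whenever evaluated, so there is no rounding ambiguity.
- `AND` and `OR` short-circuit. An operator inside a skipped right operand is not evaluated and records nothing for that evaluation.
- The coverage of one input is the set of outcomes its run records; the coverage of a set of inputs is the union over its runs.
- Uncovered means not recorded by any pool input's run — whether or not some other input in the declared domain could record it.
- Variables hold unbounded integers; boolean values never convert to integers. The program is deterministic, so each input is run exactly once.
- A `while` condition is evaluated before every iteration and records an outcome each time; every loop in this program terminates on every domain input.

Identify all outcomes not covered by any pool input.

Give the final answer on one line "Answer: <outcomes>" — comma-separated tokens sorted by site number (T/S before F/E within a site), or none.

run #1 (k=14, x=6) runs B1->F, B2->F, B3->T, B5->F, B7->S, B6->T, B8->T, B9->T, B9->T, B9->T, B9->T, B9->T, B9->T, B9->F; records B1=F, B2=F, B3=T, B5=F, B6=T, B7=S, B8=T, B9=T, B9=F
run #2 (k=7, x=5) runs B1->F, B2->F, B3->T, B5->F, B7->S, B6->T, B8->T, B9->T, B9->T, B9->T, B9->T, B9->T, B9->F; records B1=F, B2=F, B3=T, B5=F, B6=T, B7=S, B8=T, B9=T, B9=F
run #3 (k=8, x=5) runs B1->F, B2->F, B3->T, B5->F, B7->S, B6->T, B8->T, B9->T, B9->T, B9->T, B9->T, B9->T, B9->T, B9->F; records B1=F, B2=F, B3=T, B5=F, B6=T, B7=S, B8=T, B9=T, B9=F
run #4 (k=3, x=10) runs B1->T, B3->T, B5->F, B7->E, B6->T, B8->T, B9->T, B9->T, B9->T, B9->T, B9->T, B9->F; records B1=T, B3=T, B5=F, B6=T, B7=E, B8=T, B9=T, B9=F
run #5 (k=13, x=11) runs B1->F, B2->F, B3->T, B5->F, B7->S, B6->T, B8->T, B9->T, B9->T, B9->T, B9->T, B9->T, B9->F; records B1=F, B2=F, B3=T, B5=F, B6=T, B7=S, B8=T, B9=T, B9=F
run #6 (k=3, x=3) runs B1->T, B3->F, B4->F, B5->T, B5->F, B7->E, B6->F, B8->F, B9->T, B9->F; records B1=T, B3=F, B4=F, B5=T, B5=F, B6=F, B7=E, B8=F, B9=T, B9=F
run #7 (k=17, x=10) runs B1->F, B2->F, B3->T, B5->F, B7->S, B6->T, B8->T, B9->T, B9->T, B9->T, B9->T, B9->T, B9->F; records B1=F, B2=F, B3=T, B5=F, B6=T, B7=S, B8=T, B9=T, B9=F
run #8 (k=17, x=11) runs B1->F, B2->F, B3->T, B5->F, B7->S, B6->T, B8->T, B9->T, B9->T, B9->T, B9->T, B9->T, B9->F; records B1=F, B2=F, B3=T, B5=F, B6=T, B7=S, B8=T, B9=T, B9=F
union over the pool: B1=T, B1=F, B2=F, B3=T, B3=F, B4=F, B5=T, B5=F, B6=T, B6=F, B7=S, B7=E, B8=T, B8=F, B9=T, B9=F
uncovered (2 of 18): B2=T, B4=T

Answer: B2=T, B4=T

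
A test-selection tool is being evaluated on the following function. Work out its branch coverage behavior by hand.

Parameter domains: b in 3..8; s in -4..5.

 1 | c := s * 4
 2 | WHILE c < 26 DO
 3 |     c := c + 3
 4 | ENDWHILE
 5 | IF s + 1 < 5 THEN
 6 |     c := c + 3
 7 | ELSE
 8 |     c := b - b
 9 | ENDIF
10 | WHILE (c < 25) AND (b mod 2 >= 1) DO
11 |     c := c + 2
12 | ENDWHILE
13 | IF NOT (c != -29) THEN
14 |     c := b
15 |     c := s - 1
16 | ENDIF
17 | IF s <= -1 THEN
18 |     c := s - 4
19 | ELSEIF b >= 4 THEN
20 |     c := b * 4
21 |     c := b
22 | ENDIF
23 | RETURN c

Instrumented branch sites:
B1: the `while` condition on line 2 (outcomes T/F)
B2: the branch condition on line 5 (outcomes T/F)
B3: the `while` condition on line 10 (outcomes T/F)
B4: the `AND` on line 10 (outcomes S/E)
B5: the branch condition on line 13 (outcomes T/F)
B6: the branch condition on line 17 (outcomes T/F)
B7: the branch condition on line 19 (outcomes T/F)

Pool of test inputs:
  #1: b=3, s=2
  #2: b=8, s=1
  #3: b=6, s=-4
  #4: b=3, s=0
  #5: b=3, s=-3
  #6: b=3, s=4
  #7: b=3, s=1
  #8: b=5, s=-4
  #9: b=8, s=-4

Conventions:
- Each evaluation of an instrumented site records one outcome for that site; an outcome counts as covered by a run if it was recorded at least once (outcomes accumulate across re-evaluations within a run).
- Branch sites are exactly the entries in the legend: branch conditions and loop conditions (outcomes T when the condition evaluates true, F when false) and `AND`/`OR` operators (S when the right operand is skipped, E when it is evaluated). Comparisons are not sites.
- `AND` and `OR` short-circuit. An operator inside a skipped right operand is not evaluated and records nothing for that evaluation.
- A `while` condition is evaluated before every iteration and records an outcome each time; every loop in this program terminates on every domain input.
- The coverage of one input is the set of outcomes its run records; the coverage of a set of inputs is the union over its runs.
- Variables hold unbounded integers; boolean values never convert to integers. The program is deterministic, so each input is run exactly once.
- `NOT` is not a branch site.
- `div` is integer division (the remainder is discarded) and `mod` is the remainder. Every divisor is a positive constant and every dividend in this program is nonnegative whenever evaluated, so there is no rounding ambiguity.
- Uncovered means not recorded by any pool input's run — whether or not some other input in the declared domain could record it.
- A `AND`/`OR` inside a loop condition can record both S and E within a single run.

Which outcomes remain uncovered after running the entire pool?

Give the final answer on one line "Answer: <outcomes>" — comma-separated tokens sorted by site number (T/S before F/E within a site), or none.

input #1 (b=3, s=2): covers B1=T, B1=F, B2=T, B3=F, B4=S, B5=F, B6=F, B7=F
input #2 (b=8, s=1): covers B1=T, B1=F, B2=T, B3=F, B4=S, B5=F, B6=F, B7=T
input #3 (b=6, s=-4): covers B1=T, B1=F, B2=T, B3=F, B4=S, B5=F, B6=T
input #4 (b=3, s=0): covers B1=T, B1=F, B2=T, B3=F, B4=S, B5=F, B6=F, B7=F
input #5 (b=3, s=-3): covers B1=T, B1=F, B2=T, B3=F, B4=S, B5=F, B6=T
input #6 (b=3, s=4): covers B1=T, B1=F, B2=F, B3=T, B3=F, B4=S, B4=E, B5=F, B6=F, B7=F
input #7 (b=3, s=1): covers B1=T, B1=F, B2=T, B3=F, B4=S, B5=F, B6=F, B7=F
input #8 (b=5, s=-4): covers B1=T, B1=F, B2=T, B3=F, B4=S, B5=F, B6=T
input #9 (b=8, s=-4): covers B1=T, B1=F, B2=T, B3=F, B4=S, B5=F, B6=T
union over the pool: B1=T, B1=F, B2=T, B2=F, B3=T, B3=F, B4=S, B4=E, B5=F, B6=T, B6=F, B7=T, B7=F
uncovered (1 of 14): B5=T

Answer: B5=T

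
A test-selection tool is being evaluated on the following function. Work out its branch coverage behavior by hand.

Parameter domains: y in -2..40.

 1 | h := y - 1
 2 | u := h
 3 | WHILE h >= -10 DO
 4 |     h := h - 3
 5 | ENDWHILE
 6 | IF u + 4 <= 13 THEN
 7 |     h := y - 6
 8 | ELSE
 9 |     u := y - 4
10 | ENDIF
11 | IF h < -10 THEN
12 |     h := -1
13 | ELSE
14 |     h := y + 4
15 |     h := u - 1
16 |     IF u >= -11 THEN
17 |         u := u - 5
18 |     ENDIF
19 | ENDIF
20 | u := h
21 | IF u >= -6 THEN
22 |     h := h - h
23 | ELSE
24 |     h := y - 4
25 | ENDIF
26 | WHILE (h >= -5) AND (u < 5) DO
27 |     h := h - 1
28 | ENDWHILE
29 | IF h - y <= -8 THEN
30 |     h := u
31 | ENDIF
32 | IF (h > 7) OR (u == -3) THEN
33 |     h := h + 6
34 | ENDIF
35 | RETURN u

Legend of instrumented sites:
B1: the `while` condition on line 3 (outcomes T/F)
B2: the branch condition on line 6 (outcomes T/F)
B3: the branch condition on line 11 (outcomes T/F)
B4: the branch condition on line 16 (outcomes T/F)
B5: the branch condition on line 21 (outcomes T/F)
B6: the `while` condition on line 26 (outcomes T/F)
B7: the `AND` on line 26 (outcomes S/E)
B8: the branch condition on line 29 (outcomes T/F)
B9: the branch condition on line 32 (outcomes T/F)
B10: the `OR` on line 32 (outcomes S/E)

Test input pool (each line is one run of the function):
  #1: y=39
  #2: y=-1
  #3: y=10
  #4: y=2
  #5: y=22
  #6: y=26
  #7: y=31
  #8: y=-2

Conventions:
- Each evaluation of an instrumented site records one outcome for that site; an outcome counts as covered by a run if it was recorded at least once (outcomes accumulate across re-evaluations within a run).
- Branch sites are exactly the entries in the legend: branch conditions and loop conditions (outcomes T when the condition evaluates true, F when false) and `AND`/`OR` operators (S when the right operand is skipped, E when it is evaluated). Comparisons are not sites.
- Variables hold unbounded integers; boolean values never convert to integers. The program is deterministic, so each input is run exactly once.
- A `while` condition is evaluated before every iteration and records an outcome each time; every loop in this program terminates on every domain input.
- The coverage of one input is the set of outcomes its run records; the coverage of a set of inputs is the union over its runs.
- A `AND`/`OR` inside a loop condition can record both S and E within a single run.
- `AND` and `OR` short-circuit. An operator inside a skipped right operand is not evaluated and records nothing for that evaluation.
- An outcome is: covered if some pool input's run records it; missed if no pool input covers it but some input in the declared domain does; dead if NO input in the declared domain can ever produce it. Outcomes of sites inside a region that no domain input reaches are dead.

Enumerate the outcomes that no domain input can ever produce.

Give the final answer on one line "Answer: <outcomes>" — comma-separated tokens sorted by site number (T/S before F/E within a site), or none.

running all 43 domain inputs and tallying outcomes:
  B4=F: unreachable across the whole domain -> dead
  B5=F: unreachable across the whole domain -> dead
  reachable outcomes have witnesses, e.g. B1=T (e.g. y=-2), B1=F (e.g. y=-2), B2=T (e.g. y=-2), B2=F (e.g. y=11)

Answer: B4=F, B5=F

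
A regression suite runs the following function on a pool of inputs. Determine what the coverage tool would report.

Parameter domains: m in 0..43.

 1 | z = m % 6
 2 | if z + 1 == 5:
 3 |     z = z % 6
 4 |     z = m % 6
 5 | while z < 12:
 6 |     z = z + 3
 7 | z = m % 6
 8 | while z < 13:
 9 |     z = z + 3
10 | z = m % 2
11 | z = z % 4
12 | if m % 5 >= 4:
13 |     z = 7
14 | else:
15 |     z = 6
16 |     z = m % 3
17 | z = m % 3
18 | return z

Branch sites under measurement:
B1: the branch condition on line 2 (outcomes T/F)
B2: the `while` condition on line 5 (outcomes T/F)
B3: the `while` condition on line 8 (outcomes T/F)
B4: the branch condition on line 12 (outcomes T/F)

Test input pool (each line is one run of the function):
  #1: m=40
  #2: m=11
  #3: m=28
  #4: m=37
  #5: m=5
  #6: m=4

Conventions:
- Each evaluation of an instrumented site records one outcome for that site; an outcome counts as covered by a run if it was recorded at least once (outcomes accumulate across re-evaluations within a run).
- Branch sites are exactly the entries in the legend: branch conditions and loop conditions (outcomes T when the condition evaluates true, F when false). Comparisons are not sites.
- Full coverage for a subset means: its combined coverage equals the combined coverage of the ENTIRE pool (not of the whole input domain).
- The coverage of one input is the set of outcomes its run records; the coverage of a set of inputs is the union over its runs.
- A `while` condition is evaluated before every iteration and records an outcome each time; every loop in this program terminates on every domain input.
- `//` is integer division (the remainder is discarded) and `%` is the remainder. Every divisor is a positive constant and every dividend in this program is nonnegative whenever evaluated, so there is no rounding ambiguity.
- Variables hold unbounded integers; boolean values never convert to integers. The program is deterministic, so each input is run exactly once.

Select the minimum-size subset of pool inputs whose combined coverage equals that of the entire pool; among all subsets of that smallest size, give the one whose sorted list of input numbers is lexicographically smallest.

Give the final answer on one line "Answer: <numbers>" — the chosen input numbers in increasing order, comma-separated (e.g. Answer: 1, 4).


input #1 (m=40): events B1->T, B2->T, B2->T, B2->T, B2->F, B3->T, B3->T, B3->T, B3->F, B4->F; covers B1=T, B2=T, B2=F, B3=T, B3=F, B4=F
input #2 (m=11): events B1->F, B2->T, B2->T, B2->T, B2->F, B3->T, B3->T, B3->T, B3->F, B4->F; covers B1=F, B2=T, B2=F, B3=T, B3=F, B4=F
input #3 (m=28): events B1->T, B2->T, B2->T, B2->T, B2->F, B3->T, B3->T, B3->T, B3->F, B4->F; covers B1=T, B2=T, B2=F, B3=T, B3=F, B4=F
input #4 (m=37): events B1->F, B2->T, B2->T, B2->T, B2->T, B2->F, B3->T, B3->T, B3->T, B3->T, B3->F, B4->F; covers B1=F, B2=T, B2=F, B3=T, B3=F, B4=F
input #5 (m=5): events B1->F, B2->T, B2->T, B2->T, B2->F, B3->T, B3->T, B3->T, B3->F, B4->F; covers B1=F, B2=T, B2=F, B3=T, B3=F, B4=F
input #6 (m=4): events B1->T, B2->T, B2->T, B2->T, B2->F, B3->T, B3->T, B3->T, B3->F, B4->T; covers B1=T, B2=T, B2=F, B3=T, B3=F, B4=T
union over all inputs: B1=T, B1=F, B2=T, B2=F, B3=T, B3=F, B4=T, B4=F (8 outcomes)
checked all size-1 subsets: none covers 8 outcomes (max 6/8)
at size 2, {2, 6} reaches all 8 outcomes; every lexicographically earlier size-2 subset fails
Answer: 2, 6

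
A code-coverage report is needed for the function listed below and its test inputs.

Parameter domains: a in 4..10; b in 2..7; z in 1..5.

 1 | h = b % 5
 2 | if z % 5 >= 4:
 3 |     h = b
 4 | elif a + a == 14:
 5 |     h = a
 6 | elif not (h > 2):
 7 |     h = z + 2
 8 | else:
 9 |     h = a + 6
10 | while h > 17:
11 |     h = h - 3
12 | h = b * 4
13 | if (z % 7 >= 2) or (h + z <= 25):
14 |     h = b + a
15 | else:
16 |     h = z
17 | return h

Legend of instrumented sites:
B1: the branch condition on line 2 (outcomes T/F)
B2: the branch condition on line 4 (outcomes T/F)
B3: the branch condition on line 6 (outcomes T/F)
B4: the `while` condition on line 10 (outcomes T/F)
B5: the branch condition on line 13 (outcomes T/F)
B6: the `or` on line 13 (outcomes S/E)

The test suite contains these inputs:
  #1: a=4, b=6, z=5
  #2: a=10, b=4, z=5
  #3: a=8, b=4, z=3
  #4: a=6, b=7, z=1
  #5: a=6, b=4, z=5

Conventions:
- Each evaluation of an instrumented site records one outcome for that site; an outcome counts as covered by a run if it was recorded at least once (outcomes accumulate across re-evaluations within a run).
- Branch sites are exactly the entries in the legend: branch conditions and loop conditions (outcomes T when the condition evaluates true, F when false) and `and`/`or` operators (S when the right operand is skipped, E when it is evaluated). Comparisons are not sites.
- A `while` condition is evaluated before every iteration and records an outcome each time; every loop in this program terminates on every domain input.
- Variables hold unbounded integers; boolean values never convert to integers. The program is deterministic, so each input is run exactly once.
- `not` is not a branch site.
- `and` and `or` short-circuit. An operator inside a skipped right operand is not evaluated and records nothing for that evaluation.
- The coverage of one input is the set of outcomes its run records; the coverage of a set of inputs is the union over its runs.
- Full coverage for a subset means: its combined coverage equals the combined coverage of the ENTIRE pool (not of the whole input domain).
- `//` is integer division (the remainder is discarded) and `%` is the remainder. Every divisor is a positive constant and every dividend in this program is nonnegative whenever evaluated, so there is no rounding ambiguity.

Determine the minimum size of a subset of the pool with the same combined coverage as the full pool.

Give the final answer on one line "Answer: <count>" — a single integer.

input #1, a=4, b=6, z=5: events B1->F, B2->F, B3->T, B4->F, B6->S, B5->T; outcomes B1=F, B2=F, B3=T, B4=F, B5=T, B6=S
input #2, a=10, b=4, z=5: events B1->F, B2->F, B3->F, B4->F, B6->S, B5->T; outcomes B1=F, B2=F, B3=F, B4=F, B5=T, B6=S
input #3, a=8, b=4, z=3: events B1->F, B2->F, B3->F, B4->F, B6->S, B5->T; outcomes B1=F, B2=F, B3=F, B4=F, B5=T, B6=S
input #4, a=6, b=7, z=1: events B1->F, B2->F, B3->T, B4->F, B6->E, B5->F; outcomes B1=F, B2=F, B3=T, B4=F, B5=F, B6=E
input #5, a=6, b=4, z=5: events B1->F, B2->F, B3->F, B4->F, B6->S, B5->T; outcomes B1=F, B2=F, B3=F, B4=F, B5=T, B6=S
pool-wide coverage (9 outcomes): B1=F, B2=F, B3=T, B3=F, B4=F, B5=T, B5=F, B6=S, B6=E
every size-1 subset falls short of the 9 outcomes (best: 6/9)
at size 2, {2, 4} reaches all 9 outcomes; every lexicographically earlier size-2 subset fails

Answer: 2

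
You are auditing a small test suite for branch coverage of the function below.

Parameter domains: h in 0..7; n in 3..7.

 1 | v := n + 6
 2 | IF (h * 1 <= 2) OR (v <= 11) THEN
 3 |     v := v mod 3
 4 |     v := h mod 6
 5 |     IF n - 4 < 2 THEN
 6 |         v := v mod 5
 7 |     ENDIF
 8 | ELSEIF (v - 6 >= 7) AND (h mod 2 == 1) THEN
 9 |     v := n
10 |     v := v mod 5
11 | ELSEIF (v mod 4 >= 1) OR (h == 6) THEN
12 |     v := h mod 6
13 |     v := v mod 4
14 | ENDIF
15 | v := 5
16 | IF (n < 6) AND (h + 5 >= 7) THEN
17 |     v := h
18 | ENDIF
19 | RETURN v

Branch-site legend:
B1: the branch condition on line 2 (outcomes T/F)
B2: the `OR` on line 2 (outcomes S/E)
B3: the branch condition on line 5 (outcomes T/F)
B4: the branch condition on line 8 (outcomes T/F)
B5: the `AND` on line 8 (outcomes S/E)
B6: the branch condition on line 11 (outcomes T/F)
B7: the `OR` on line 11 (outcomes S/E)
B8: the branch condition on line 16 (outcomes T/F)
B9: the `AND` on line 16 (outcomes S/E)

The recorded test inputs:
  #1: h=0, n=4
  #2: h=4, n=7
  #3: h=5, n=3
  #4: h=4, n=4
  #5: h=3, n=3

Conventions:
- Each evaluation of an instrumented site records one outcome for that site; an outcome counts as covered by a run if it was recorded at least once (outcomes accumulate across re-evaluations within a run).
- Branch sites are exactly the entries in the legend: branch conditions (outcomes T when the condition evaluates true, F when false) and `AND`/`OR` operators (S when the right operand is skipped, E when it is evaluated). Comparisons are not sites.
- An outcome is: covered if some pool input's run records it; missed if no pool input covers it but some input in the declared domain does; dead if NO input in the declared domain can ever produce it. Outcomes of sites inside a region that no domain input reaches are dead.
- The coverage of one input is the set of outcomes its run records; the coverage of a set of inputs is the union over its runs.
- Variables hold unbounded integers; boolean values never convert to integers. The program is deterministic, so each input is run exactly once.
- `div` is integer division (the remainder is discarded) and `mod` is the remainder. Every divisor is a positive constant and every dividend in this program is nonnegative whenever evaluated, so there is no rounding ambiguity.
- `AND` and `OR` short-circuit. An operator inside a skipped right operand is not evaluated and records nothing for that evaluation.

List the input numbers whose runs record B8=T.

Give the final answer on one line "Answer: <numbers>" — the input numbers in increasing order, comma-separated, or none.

input #1 (h=0, n=4): does not record B8=T
input #2 (h=4, n=7): does not record B8=T
input #3 (h=5, n=3): records B8=T
input #4 (h=4, n=4): records B8=T
input #5 (h=3, n=3): records B8=T

Answer: 3, 4, 5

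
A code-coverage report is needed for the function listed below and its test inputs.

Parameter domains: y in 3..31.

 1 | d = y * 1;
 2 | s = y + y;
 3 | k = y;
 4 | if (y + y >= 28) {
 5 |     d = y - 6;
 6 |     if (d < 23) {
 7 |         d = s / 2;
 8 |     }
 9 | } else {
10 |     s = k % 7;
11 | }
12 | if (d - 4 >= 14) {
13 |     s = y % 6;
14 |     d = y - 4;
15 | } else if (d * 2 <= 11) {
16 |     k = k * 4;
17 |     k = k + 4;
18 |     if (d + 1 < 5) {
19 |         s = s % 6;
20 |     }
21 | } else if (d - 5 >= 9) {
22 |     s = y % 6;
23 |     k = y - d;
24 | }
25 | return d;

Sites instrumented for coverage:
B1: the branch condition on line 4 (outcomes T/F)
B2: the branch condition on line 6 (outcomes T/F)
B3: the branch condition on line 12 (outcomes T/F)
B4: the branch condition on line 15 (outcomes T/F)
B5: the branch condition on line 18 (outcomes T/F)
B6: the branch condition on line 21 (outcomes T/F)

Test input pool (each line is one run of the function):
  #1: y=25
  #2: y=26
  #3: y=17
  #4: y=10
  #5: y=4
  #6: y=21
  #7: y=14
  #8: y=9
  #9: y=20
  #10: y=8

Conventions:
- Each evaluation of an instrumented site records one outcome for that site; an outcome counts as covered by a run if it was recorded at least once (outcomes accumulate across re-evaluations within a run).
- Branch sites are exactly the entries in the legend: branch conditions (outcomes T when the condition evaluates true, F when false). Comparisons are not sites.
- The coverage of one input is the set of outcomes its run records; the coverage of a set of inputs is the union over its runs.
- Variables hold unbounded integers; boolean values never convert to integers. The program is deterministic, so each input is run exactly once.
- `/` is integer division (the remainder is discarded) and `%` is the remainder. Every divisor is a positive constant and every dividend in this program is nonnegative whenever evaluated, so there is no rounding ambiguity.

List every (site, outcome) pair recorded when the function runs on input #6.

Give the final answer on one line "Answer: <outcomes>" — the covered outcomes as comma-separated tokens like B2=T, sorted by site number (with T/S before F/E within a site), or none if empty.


Simulating input #6 (y=21) step by step:
  B1->T, B2->T, B3->T
as a set, this run covers: B1=T, B2=T, B3=T
Answer: B1=T, B2=T, B3=T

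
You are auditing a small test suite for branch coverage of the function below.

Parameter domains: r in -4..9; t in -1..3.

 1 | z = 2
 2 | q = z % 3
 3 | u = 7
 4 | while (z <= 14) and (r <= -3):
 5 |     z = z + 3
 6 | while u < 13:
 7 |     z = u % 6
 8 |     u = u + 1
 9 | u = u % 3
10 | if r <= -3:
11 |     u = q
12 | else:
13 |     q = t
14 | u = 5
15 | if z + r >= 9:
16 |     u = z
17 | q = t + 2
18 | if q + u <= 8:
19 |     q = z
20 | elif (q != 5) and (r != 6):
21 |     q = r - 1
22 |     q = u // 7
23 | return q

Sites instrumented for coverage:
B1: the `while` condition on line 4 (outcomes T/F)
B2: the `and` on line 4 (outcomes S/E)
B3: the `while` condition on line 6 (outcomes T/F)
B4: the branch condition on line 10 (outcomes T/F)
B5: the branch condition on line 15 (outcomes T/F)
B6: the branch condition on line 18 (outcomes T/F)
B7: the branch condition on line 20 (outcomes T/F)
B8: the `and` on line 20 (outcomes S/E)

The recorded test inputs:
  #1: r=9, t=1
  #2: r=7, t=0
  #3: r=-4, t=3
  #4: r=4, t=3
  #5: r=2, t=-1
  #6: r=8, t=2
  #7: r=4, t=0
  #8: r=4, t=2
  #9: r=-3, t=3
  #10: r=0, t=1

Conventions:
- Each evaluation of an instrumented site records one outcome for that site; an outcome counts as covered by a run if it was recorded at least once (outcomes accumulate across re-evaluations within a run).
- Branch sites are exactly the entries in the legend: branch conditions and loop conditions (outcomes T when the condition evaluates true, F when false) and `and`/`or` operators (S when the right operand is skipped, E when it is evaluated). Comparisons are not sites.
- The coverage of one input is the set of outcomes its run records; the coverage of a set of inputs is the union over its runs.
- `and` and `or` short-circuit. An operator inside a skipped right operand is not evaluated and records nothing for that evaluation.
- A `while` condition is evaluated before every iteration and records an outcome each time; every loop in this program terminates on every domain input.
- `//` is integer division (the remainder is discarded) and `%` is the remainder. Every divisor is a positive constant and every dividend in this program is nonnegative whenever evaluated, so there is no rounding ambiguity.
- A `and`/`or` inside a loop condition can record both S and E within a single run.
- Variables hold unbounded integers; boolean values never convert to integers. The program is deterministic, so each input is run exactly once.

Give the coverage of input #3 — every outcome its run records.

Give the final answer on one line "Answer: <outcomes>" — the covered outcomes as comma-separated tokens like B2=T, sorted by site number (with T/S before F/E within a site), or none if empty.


Running input #3 (r=-4, t=3), event by event:
  B2->E, B1->T, B2->E, B1->T, B2->E, B1->T, B2->E, B1->T, B2->E, B1->T
  B2->S, B1->F, B3->T, B3->T, B3->T, B3->T, B3->T, B3->T, B3->F, B4->T
  B5->F, B6->F, B8->S, B7->F
distinct outcomes covered: B1=T, B1=F, B2=S, B2=E, B3=T, B3=F, B4=T, B5=F, B6=F, B7=F, B8=S
Answer: B1=T, B1=F, B2=S, B2=E, B3=T, B3=F, B4=T, B5=F, B6=F, B7=F, B8=S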